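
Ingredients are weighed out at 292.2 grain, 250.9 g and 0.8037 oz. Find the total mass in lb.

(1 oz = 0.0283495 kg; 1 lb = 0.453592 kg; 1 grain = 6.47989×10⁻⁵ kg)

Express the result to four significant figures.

0.6451 lb

292.2 grain × 6.47989×10⁻⁵ = 0.0189342 kg
250.9 g × 0.001 = 0.2509 kg
0.8037 oz × 0.0283495 = 0.0227845 kg
Total: 0.0189342 + 0.2509 + 0.0227845 = 0.292619 kg
In lb: 0.292619 / 0.453592 = 0.645115 lb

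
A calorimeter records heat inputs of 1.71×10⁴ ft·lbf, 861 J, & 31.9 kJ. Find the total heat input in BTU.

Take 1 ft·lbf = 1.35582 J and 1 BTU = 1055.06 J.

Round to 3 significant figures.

53.0 BTU

1.71×10⁴ ft·lbf × 1.35582 = 23184.5 J
861 J (already J)
31.9 kJ × 1000 = 31900 J
Total: 23184.5 + 861 + 31900 = 55945.5 J
In BTU: 55945.5 / 1055.06 = 53.0259 BTU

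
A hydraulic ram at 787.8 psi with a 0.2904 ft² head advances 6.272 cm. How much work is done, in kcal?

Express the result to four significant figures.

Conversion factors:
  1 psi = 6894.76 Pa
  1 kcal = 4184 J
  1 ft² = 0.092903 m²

787.8 psi → 5.43169×10⁶ Pa
0.2904 ft² → 0.026979 m²
F = P × A = 5.43169×10⁶ × 0.026979 = 146542 N
6.272 cm → 0.06272 m
W = F × d = 146542 × 0.06272 = 9191.11 J
In kcal: 9191.11 / 4184 = 2.19673 kcal

2.197 kcal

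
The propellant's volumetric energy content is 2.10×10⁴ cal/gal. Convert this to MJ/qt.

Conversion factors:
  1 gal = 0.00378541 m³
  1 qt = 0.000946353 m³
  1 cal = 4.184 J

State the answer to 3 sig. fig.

0.0220 MJ/qt

2.10×10⁴ cal/gal × 4.184 J/cal ÷ 0.00378541 m³/gal = 2.32112×10⁷ J/m³
2.32112×10⁷ J/m³ ÷ 1000000 J/MJ × 0.000946353 m³/qt = 0.021966 MJ/qt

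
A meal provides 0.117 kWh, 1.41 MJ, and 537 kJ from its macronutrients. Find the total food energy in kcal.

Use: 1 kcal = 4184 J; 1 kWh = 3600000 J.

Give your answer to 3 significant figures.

0.117 kWh × 3600000 → 421200 J
1.41 MJ × 1000000 → 1.41×10⁶ J
537 kJ × 1000 → 537000 J
Combined: 421200 + 1.41×10⁶ + 537000 = 2.3682×10⁶ J
In kcal: 2.3682×10⁶ / 4184 = 566.013 kcal

566 kcal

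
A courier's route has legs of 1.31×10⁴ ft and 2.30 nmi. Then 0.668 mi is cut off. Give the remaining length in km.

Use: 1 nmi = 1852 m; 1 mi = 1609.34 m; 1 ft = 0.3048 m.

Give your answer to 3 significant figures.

1.31×10⁴ ft × 0.3048 → 3992.88 m
2.30 nmi × 1852 → 4259.6 m
0.668 mi × 1609.34 → 1075.04 m
Net: 3992.88 + 4259.6 − 1075.04 = 7177.44 m
In km: 7177.44 / 1000 = 7.17744 km

7.18 km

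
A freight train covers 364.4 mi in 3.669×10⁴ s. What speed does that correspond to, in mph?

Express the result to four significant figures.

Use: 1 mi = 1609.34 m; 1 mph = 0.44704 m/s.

364.4 mi × 1609.34 → 586443 m
v = d / t = 586443 m / 36690 s = 15.9837 m/s
15.9837 m/s ÷ (0.44704 m/s/mph) = 35.7545 mph

35.75 mph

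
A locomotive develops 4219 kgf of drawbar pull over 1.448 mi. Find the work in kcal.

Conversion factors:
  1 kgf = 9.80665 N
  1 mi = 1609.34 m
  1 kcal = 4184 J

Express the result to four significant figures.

2.304×10⁴ kcal

4219 kgf × 9.80665 → 41374.3 N
1.448 mi × 1609.34 → 2330.32 m
W = F × d = 41374.3 N × 2330.32 m = 9.64154×10⁷ J
9.64154×10⁷ J ÷ (4184 J/kcal) = 23043.8 kcal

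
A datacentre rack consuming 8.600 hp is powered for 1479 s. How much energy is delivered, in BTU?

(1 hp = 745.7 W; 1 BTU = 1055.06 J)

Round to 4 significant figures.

8.600 hp × 745.7 = 6413.02 W
E = P × t = 6413.02 W × 1479 s = 9.48486×10⁶ J
9.48486×10⁶ J ÷ (1055.06 J/BTU) = 8989.88 BTU

8990 BTU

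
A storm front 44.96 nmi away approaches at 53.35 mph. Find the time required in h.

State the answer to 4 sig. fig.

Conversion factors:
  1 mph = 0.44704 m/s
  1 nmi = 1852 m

44.96 nmi × 1852 = 83265.9 m
53.35 mph × 0.44704 = 23.8496 m/s
t = d / v = 83265.9 m / 23.8496 m/s = 3491.29 s
3491.29 s ÷ (3600 s/h) = 0.969803 h

0.9698 h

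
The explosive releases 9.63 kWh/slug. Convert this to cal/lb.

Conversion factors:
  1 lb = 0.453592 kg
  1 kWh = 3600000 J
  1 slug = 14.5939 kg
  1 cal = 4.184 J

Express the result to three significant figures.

2.58×10⁵ cal/lb

9.63 kWh/slug × 3600000 J/kWh ÷ 14.5939 kg/slug = 2.37551×10⁶ J/kg
2.37551×10⁶ J/kg ÷ 4.184 J/cal × 0.453592 kg/lb = 257532 cal/lb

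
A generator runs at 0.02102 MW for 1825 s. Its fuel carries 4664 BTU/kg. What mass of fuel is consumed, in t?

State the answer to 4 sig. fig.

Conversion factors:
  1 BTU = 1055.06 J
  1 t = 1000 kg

0.007796 t

0.02102 MW → 21020 W
E = P × t = 21020 × 1825 = 3.83615×10⁷ J
4664 BTU/kg → 4.9208×10⁶ J/kg
m = E / e_s = 3.83615×10⁷ / 4.9208×10⁶ = 7.79579 kg
In t: 7.79579 / 1000 = 0.00779579 t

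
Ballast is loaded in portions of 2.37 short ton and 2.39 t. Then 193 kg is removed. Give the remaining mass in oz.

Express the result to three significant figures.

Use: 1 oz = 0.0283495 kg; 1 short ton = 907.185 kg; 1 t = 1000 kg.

1.53×10⁵ oz

2.37 short ton × 907.185 → 2150.03 kg
2.39 t × 1000 → 2390 kg
193 kg (already kg)
Sum: 2150.03 + 2390 − 193 = 4347.03 kg
In oz: 4347.03 / 0.0283495 = 153337 oz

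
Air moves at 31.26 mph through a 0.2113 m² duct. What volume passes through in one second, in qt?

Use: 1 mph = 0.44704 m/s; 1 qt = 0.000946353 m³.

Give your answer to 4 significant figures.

31.26 mph × 0.44704 = 13.9745 m/s
V = v × A × t = 13.9745 m/s × 0.2113 m² × 1 s = 2.95281 m³
2.95281 m³ ÷ (0.000946353 m³/qt) = 3120.2 qt

3120 qt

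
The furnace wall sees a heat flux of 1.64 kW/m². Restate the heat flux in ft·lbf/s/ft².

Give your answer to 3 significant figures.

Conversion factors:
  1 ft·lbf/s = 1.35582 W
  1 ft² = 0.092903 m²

112 ft·lbf/s/ft²

1.64 kW/m² × 1000 W/kW = 1640 W/m²
1640 W/m² ÷ 1.35582 W/ft·lbf/s × 0.092903 m²/ft² = 112.375 ft·lbf/s/ft²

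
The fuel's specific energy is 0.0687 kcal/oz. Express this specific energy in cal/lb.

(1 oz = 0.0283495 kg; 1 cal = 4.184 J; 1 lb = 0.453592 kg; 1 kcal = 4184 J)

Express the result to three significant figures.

1100 cal/lb

0.0687 kcal/oz × 4184 J/kcal ÷ 0.0283495 kg/oz = 10139.2 J/kg
10139.2 J/kg ÷ 4.184 J/cal × 0.453592 kg/lb = 1099.2 cal/lb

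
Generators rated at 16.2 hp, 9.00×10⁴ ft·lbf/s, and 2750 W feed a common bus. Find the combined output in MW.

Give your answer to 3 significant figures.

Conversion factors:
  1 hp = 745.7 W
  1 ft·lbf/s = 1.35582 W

0.137 MW

16.2 hp × 745.7 → 12080.3 W
9.00×10⁴ ft·lbf/s × 1.35582 → 122024 W
2750 W (already W)
Total: 12080.3 + 122024 + 2750 = 136854 W
In MW: 136854 / 1000000 = 0.136854 MW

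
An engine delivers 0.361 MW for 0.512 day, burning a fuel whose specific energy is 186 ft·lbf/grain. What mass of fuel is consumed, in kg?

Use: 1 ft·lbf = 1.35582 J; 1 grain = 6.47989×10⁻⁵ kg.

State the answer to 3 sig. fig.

4100 kg

0.361 MW → 361000 W
0.512 day → 44236.8 s
E = P × t = 361000 × 44236.8 = 1.59695×10¹⁰ J
186 ft·lbf/grain → 3.89177×10⁶ J/kg
m = E / e_s = 1.59695×10¹⁰ / 3.89177×10⁶ = 4103.4 kg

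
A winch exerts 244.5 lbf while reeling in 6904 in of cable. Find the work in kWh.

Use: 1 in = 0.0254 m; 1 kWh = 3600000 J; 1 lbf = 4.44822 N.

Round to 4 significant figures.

244.5 lbf × 4.44822 → 1087.59 N
6904 in × 0.0254 → 175.362 m
W = F × d = 1087.59 N × 175.362 m = 190722 J
190722 J ÷ (3600000 J/kWh) = 0.0529783 kWh

0.05298 kWh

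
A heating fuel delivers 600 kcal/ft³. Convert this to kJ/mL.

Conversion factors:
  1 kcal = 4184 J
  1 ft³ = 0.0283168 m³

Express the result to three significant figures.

0.0887 kJ/mL

600 kcal/ft³ × 4184 J/kcal ÷ 0.0283168 m³/ft³ = 8.86541×10⁷ J/m³
8.86541×10⁷ J/m³ ÷ 1000 J/kJ × 10⁻⁶ m³/mL = 0.0886541 kJ/mL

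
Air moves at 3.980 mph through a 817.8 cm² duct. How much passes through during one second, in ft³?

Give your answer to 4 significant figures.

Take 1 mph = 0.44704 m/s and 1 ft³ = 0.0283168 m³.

3.980 mph × 0.44704 → 1.77922 m/s
817.8 cm² × 0.0001 → 0.08178 m²
V = v × A × t = 1.77922 m/s × 0.08178 m² × 1 s = 0.145505 m³
0.145505 m³ ÷ (0.0283168 m³/ft³) = 5.13847 ft³

5.138 ft³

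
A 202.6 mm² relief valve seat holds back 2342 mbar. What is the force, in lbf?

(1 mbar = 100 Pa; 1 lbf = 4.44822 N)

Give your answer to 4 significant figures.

2342 mbar × 100 → 234200 Pa
202.6 mm² × 10⁻⁶ → 2.026×10⁻⁴ m²
F = P × A = 234200 Pa × 2.026×10⁻⁴ m² = 47.4489 N
47.4489 N ÷ (4.44822 N/lbf) = 10.6669 lbf

10.67 lbf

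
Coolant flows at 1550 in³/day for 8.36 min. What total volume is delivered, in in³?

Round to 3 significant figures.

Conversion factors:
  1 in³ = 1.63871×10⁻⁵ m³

9.00 in³

1550 in³/day → 2.93982×10⁻⁷ m³/s
8.36 min → 501.6 s
V = Q × t = 2.93982×10⁻⁷ × 501.6 = 1.47461×10⁻⁴ m³
In in³: 1.47461×10⁻⁴ / 1.63871×10⁻⁵ = 8.9986 in³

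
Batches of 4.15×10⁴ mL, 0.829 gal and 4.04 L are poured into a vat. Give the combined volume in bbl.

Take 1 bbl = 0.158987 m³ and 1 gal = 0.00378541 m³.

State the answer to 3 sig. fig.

4.15×10⁴ mL × 10⁻⁶ = 0.0415 m³
0.829 gal × 0.00378541 = 0.0031381 m³
4.04 L × 0.001 = 0.00404 m³
Combined: 0.0415 + 0.0031381 + 0.00404 = 0.0486781 m³
In bbl: 0.0486781 / 0.158987 = 0.306177 bbl

0.306 bbl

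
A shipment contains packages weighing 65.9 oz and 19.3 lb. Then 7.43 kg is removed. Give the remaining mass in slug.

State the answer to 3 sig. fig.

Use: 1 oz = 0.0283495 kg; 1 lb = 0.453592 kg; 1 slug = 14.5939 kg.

0.219 slug

65.9 oz × 0.0283495 = 1.86823 kg
19.3 lb × 0.453592 = 8.75433 kg
7.43 kg (already kg)
Result: 1.86823 + 8.75433 − 7.43 = 3.19256 kg
In slug: 3.19256 / 14.5939 = 0.21876 slug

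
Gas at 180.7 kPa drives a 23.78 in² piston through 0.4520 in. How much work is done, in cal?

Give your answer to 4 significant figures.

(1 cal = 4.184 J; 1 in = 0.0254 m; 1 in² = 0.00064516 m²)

7.607 cal

180.7 kPa → 180700 Pa
23.78 in² → 0.0153419 m²
F = P × A = 180700 × 0.0153419 = 2772.28 N
0.4520 in → 0.0114808 m
W = F × d = 2772.28 × 0.0114808 = 31.828 J
In cal: 31.828 / 4.184 = 7.60707 cal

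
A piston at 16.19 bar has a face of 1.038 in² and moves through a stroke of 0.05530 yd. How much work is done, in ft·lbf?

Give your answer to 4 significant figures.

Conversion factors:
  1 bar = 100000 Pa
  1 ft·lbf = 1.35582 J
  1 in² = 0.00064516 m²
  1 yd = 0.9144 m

40.44 ft·lbf

16.19 bar → 1.619×10⁶ Pa
1.038 in² → 6.69676×10⁻⁴ m²
F = P × A = 1.619×10⁶ × 6.69676×10⁻⁴ = 1084.21 N
0.05530 yd → 0.0505663 m
W = F × d = 1084.21 × 0.0505663 = 54.8245 J
In ft·lbf: 54.8245 / 1.35582 = 40.4364 ft·lbf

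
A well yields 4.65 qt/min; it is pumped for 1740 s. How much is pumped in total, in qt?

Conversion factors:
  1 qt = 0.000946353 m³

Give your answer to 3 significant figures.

4.65 qt/min → 7.33424×10⁻⁵ m³/s
V = Q × t = 7.33424×10⁻⁵ × 1740 = 0.127616 m³
In qt: 0.127616 / 0.000946353 = 134.85 qt

135 qt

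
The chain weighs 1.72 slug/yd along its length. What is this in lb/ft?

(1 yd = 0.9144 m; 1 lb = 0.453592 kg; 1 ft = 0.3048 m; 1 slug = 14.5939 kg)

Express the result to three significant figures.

1.72 slug/yd × 14.5939 kg/slug ÷ 0.9144 m/yd = 27.4513 kg/m
27.4513 kg/m ÷ 0.453592 kg/lb × 0.3048 m/ft = 18.4464 lb/ft

18.4 lb/ft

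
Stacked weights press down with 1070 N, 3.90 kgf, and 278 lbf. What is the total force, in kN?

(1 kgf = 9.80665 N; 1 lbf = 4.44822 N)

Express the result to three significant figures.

2.34 kN

1070 N (already N)
3.90 kgf × 9.80665 = 38.2459 N
278 lbf × 4.44822 = 1236.61 N
Sum: 1070 + 38.2459 + 1236.61 = 2344.86 N
In kN: 2344.86 / 1000 = 2.34486 kN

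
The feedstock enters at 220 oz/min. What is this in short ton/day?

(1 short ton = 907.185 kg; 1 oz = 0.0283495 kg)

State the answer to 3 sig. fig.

220 oz/min × 0.0283495 kg/oz ÷ 60 s/min = 0.103948 kg/s
0.103948 kg/s ÷ 907.185 kg/short ton × 86400 s/day = 9.89997 short ton/day

9.90 short ton/day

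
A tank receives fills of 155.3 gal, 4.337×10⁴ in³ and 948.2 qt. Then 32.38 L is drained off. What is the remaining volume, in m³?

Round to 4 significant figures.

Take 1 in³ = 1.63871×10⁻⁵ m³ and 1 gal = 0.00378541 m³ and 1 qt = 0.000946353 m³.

155.3 gal × 0.00378541 = 0.587874 m³
4.337×10⁴ in³ × 1.63871×10⁻⁵ = 0.710709 m³
948.2 qt × 0.000946353 = 0.897332 m³
32.38 L × 0.001 = 0.03238 m³
Sum: 0.587874 + 0.710709 + 0.897332 − 0.03238 = 2.16354 m³

2.164 m³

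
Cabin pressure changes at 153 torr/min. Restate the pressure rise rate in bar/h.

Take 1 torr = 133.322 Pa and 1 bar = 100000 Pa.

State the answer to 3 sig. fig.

153 torr/min × 133.322 Pa/torr ÷ 60 s/min = 339.971 Pa/s
339.971 Pa/s ÷ 100000 Pa/bar × 3600 s/h = 12.239 bar/h

12.2 bar/h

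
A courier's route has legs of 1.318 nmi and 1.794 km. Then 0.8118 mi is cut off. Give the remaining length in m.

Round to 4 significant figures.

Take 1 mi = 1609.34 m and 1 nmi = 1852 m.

1.318 nmi × 1852 = 2440.94 m
1.794 km × 1000 = 1794 m
0.8118 mi × 1609.34 = 1306.46 m
Net: 2440.94 + 1794 − 1306.46 = 2928.48 m

2928 m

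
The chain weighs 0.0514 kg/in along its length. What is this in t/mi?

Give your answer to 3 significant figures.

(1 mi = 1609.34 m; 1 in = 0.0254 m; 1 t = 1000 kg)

0.0514 kg/in ÷ 0.0254 m/in = 2.02362 kg/m
2.02362 kg/m ÷ 1000 kg/t × 1609.34 m/mi = 3.25669 t/mi

3.26 t/mi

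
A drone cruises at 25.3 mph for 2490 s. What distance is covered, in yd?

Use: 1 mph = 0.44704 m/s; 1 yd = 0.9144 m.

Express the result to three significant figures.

25.3 mph × 0.44704 → 11.3101 m/s
d = v × t = 11.3101 m/s × 2490 s = 28162.1 m
28162.1 m ÷ (0.9144 m/yd) = 30798.4 yd

3.08×10⁴ yd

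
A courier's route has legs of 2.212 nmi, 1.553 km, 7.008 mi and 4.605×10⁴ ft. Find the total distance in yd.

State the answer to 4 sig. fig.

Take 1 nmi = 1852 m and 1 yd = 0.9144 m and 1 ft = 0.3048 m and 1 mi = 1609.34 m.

3.386×10⁴ yd

2.212 nmi × 1852 → 4096.62 m
1.553 km × 1000 → 1553 m
7.008 mi × 1609.34 → 11278.3 m
4.605×10⁴ ft × 0.3048 → 14036 m
Sum: 4096.62 + 1553 + 11278.3 + 14036 = 30963.9 m
In yd: 30963.9 / 0.9144 = 33862.5 yd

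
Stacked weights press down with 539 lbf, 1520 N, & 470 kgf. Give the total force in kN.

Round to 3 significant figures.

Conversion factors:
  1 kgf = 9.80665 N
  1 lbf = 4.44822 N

539 lbf × 4.44822 → 2397.59 N
1520 N (already N)
470 kgf × 9.80665 → 4609.13 N
Total: 2397.59 + 1520 + 4609.13 = 8526.72 N
In kN: 8526.72 / 1000 = 8.52672 kN

8.53 kN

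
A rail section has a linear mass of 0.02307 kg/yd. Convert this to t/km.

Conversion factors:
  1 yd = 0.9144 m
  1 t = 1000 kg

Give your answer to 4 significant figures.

0.02523 t/km

0.02307 kg/yd ÷ 0.9144 m/yd = 0.0252297 kg/m
0.0252297 kg/m ÷ 1000 kg/t × 1000 m/km = 0.0252297 t/km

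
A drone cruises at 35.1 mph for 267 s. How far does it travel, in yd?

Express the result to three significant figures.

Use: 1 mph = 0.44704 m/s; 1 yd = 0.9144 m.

35.1 mph × 0.44704 → 15.6911 m/s
d = v × t = 15.6911 m/s × 267 s = 4189.52 m
4189.52 m ÷ (0.9144 m/yd) = 4581.71 yd

4580 yd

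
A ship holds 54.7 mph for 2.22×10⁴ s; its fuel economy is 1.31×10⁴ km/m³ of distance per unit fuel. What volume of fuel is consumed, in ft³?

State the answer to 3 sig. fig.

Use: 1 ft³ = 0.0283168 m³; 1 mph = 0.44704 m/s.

1.46 ft³

54.7 mph → 24.4531 m/s
d = v × t = 24.4531 × 22200 = 542859 m
1.31×10⁴ km/m³ → 1.31×10⁷ m/m³
V = d / (distance per unit fuel) = 542859 / 1.31×10⁷ = 0.0414396 m³
In ft³: 0.0414396 / 0.0283168 = 1.46343 ft³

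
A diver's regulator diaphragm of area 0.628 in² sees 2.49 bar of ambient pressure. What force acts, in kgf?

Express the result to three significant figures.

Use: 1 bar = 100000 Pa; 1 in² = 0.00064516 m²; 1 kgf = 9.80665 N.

10.3 kgf

2.49 bar × 100000 → 249000 Pa
0.628 in² × 0.00064516 → 4.0516×10⁻⁴ m²
F = P × A = 249000 Pa × 4.0516×10⁻⁴ m² = 100.885 N
100.885 N ÷ (9.80665 N/kgf) = 10.2874 kgf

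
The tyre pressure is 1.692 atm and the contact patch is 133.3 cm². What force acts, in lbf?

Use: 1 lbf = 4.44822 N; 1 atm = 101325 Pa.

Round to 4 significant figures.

1.692 atm × 101325 → 171442 Pa
133.3 cm² × 0.0001 → 0.01333 m²
F = P × A = 171442 Pa × 0.01333 m² = 2285.32 N
2285.32 N ÷ (4.44822 N/lbf) = 513.761 lbf

513.8 lbf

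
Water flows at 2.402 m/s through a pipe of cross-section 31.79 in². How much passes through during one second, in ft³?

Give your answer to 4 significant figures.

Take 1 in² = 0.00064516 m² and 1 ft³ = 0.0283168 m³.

31.79 in² × 0.00064516 = 0.0205096 m²
V = v × A × t = 2.402 m/s × 0.0205096 m² × 1 s = 0.0492641 m³
0.0492641 m³ ÷ (0.0283168 m³/ft³) = 1.73975 ft³

1.740 ft³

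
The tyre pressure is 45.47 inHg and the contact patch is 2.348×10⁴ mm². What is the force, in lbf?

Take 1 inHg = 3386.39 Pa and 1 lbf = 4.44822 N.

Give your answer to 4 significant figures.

45.47 inHg × 3386.39 = 153979 Pa
2.348×10⁴ mm² × 10⁻⁶ = 0.02348 m²
F = P × A = 153979 Pa × 0.02348 m² = 3615.43 N
3615.43 N ÷ (4.44822 N/lbf) = 812.781 lbf

812.8 lbf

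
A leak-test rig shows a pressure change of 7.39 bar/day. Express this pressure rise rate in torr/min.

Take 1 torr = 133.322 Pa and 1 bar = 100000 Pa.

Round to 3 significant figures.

7.39 bar/day × 100000 Pa/bar ÷ 86400 s/day = 8.55324 Pa/s
8.55324 Pa/s ÷ 133.322 Pa/torr × 60 s/min = 3.84929 torr/min

3.85 torr/min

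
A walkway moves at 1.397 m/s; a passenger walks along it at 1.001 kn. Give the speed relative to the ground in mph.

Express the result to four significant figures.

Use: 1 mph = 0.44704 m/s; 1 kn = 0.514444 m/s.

1.397 m/s (already m/s)
1.001 kn × 0.514444 = 0.514958 m/s
Sum: 1.397 + 0.514958 = 1.91196 m/s
In mph: 1.91196 / 0.44704 = 4.27693 mph

4.277 mph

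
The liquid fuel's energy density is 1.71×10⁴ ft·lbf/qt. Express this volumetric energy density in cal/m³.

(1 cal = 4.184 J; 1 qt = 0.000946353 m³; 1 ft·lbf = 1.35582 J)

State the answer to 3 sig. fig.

5.86×10⁶ cal/m³

1.71×10⁴ ft·lbf/qt × 1.35582 J/ft·lbf ÷ 0.000946353 m³/qt = 2.44988×10⁷ J/m³
2.44988×10⁷ J/m³ ÷ 4.184 J/cal = 5.85535×10⁶ cal/m³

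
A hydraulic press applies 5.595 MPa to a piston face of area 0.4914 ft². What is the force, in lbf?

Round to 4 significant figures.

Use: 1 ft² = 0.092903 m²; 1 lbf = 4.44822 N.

5.595 MPa × 1000000 = 5.595×10⁶ Pa
0.4914 ft² × 0.092903 = 0.0456525 m²
F = P × A = 5.595×10⁶ Pa × 0.0456525 m² = 255426 N
255426 N ÷ (4.44822 N/lbf) = 57422.1 lbf

5.742×10⁴ lbf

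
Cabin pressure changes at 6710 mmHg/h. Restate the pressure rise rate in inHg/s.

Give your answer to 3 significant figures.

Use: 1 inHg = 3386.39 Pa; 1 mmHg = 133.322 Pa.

6710 mmHg/h × 133.322 Pa/mmHg ÷ 3600 s/h = 248.497 Pa/s
248.497 Pa/s ÷ 3386.39 Pa/inHg = 0.0733811 inHg/s

0.0734 inHg/s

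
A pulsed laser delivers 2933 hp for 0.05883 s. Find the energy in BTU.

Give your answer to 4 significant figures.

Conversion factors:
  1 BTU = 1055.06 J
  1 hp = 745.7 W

122.0 BTU

2933 hp × 745.7 = 2.18714×10⁶ W
E = P × t = 2.18714×10⁶ W × 0.05883 s = 128669 J
128669 J ÷ (1055.06 J/BTU) = 121.954 BTU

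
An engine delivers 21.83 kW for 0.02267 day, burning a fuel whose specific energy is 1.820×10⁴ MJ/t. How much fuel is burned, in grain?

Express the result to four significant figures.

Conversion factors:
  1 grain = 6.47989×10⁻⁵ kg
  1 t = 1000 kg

21.83 kW → 21830 W
0.02267 day → 1958.69 s
E = P × t = 21830 × 1958.69 = 4.27582×10⁷ J
1.820×10⁴ MJ/t → 1.82×10⁷ J/kg
m = E / e_s = 4.27582×10⁷ / 1.82×10⁷ = 2.34935 kg
In grain: 2.34935 / 6.47989×10⁻⁵ = 36256 grain

3.626×10⁴ grain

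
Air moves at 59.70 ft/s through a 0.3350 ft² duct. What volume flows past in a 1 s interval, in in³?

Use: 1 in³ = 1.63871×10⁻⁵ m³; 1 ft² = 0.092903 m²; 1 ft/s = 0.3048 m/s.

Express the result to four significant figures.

59.70 ft/s × 0.3048 → 18.1966 m/s
0.3350 ft² × 0.092903 → 0.0311225 m²
V = v × A × t = 18.1966 m/s × 0.0311225 m² × 1 s = 0.566324 m³
0.566324 m³ ÷ (1.63871×10⁻⁵ m³/in³) = 34559.1 in³

3.456×10⁴ in³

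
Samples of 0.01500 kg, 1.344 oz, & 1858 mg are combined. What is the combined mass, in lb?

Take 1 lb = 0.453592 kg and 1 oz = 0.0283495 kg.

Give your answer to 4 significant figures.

0.01500 kg (already kg)
1.344 oz × 0.0283495 = 0.0381017 kg
1858 mg × 10⁻⁶ = 0.001858 kg
Combined: 0.015 + 0.0381017 + 0.001858 = 0.0549597 kg
In lb: 0.0549597 / 0.453592 = 0.121165 lb

0.1212 lb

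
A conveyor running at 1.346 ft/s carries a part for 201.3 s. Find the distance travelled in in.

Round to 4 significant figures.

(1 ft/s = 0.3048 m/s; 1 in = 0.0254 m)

1.346 ft/s × 0.3048 → 0.410261 m/s
d = v × t = 0.410261 m/s × 201.3 s = 82.5855 m
82.5855 m ÷ (0.0254 m/in) = 3251.4 in

3251 in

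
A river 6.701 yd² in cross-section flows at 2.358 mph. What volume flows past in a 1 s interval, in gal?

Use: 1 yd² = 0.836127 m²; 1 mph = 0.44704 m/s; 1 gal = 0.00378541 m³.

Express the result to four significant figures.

2.358 mph × 0.44704 = 1.05412 m/s
6.701 yd² × 0.836127 = 5.60289 m²
V = v × A × t = 1.05412 m/s × 5.60289 m² × 1 s = 5.90612 m³
5.90612 m³ ÷ (0.00378541 m³/gal) = 1560.23 gal

1560 gal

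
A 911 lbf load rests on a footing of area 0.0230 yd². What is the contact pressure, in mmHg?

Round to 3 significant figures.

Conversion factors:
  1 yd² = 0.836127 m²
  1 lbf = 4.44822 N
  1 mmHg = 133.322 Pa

911 lbf × 4.44822 = 4052.33 N
0.0230 yd² × 0.836127 = 0.0192309 m²
P = F / A = 4052.33 N / 0.0192309 m² = 210720 Pa
210720 Pa ÷ (133.322 Pa/mmHg) = 1580.53 mmHg

1580 mmHg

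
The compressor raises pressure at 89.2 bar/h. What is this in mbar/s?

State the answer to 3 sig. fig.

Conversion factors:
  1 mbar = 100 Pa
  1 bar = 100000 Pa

89.2 bar/h × 100000 Pa/bar ÷ 3600 s/h = 2477.78 Pa/s
2477.78 Pa/s ÷ 100 Pa/mbar = 24.7778 mbar/s

24.8 mbar/s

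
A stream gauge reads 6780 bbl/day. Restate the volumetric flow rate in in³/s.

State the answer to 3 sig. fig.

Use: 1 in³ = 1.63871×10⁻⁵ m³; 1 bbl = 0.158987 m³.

6780 bbl/day × 0.158987 m³/bbl ÷ 86400 s/day = 0.0124761 m³/s
0.0124761 m³/s ÷ 1.63871×10⁻⁵ m³/in³ = 761.337 in³/s

761 in³/s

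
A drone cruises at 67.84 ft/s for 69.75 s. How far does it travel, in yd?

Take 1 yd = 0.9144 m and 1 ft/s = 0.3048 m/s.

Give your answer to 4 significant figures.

1577 yd

67.84 ft/s × 0.3048 = 20.6776 m/s
d = v × t = 20.6776 m/s × 69.75 s = 1442.26 m
1442.26 m ÷ (0.9144 m/yd) = 1577.27 yd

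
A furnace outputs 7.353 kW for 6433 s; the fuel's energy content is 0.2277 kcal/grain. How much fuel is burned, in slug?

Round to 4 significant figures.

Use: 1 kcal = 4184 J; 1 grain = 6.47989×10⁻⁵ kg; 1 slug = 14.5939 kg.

7.353 kW → 7353 W
E = P × t = 7353 × 6433 = 4.73018×10⁷ J
0.2277 kcal/grain → 1.47024×10⁷ J/kg
m = E / e_s = 4.73018×10⁷ / 1.47024×10⁷ = 3.21728 kg
In slug: 3.21728 / 14.5939 = 0.220454 slug

0.2205 slug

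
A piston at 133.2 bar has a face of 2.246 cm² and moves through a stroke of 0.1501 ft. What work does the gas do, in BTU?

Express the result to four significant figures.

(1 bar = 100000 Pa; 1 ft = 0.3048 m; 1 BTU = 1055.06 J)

133.2 bar → 1.332×10⁷ Pa
2.246 cm² → 2.246×10⁻⁴ m²
F = P × A = 1.332×10⁷ × 2.246×10⁻⁴ = 2991.67 N
0.1501 ft → 0.0457505 m
W = F × d = 2991.67 × 0.0457505 = 136.87 J
In BTU: 136.87 / 1055.06 = 0.129727 BTU

0.1297 BTU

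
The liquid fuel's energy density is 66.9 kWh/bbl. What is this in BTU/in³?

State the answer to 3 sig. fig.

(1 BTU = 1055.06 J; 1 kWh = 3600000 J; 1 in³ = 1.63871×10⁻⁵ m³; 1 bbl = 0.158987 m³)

23.5 BTU/in³

66.9 kWh/bbl × 3600000 J/kWh ÷ 0.158987 m³/bbl = 1.51484×10⁹ J/m³
1.51484×10⁹ J/m³ ÷ 1055.06 J/BTU × 1.63871×10⁻⁵ m³/in³ = 23.5284 BTU/in³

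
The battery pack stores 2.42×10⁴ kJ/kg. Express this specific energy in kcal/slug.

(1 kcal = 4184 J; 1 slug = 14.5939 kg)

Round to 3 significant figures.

2.42×10⁴ kJ/kg × 1000 J/kJ = 2.42×10⁷ J/kg
2.42×10⁷ J/kg ÷ 4184 J/kcal × 14.5939 kg/slug = 84410.2 kcal/slug

8.44×10⁴ kcal/slug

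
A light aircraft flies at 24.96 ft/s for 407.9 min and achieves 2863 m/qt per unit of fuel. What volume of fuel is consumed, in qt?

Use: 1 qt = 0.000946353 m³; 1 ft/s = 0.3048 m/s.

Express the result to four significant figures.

24.96 ft/s → 7.60781 m/s
407.9 min → 24474 s
d = v × t = 7.60781 × 24474 = 186194 m
2863 m/qt → 3.0253×10⁶ m/m³
V = d / (distance per unit fuel) = 186194 / 3.0253×10⁶ = 0.0615456 m³
In qt: 0.0615456 / 0.000946353 = 65.0345 qt

65.03 qt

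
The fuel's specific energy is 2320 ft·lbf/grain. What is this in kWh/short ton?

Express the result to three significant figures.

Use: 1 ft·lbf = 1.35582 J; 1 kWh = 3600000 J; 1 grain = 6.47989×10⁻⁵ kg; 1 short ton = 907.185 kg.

2320 ft·lbf/grain × 1.35582 J/ft·lbf ÷ 6.47989×10⁻⁵ kg/grain = 4.85425×10⁷ J/kg
4.85425×10⁷ J/kg ÷ 3600000 J/kWh × 907.185 kg/short ton = 12232.5 kWh/short ton

1.22×10⁴ kWh/short ton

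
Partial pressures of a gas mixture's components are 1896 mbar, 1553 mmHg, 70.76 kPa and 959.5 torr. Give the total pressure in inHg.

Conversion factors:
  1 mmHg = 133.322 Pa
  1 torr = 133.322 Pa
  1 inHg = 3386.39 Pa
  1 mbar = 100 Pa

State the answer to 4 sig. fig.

1896 mbar × 100 → 189600 Pa
1553 mmHg × 133.322 → 207049 Pa
70.76 kPa × 1000 → 70760 Pa
959.5 torr × 133.322 → 127922 Pa
Combined: 189600 + 207049 + 70760 + 127922 = 595331 Pa
In inHg: 595331 / 3386.39 = 175.801 inHg

175.8 inHg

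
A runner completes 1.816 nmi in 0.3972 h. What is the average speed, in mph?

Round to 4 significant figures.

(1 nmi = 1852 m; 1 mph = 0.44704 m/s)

5.261 mph

1.816 nmi × 1852 = 3363.23 m
0.3972 h × 3600 = 1429.92 s
v = d / t = 3363.23 m / 1429.92 s = 2.35204 m/s
2.35204 m/s ÷ (0.44704 m/s/mph) = 5.26136 mph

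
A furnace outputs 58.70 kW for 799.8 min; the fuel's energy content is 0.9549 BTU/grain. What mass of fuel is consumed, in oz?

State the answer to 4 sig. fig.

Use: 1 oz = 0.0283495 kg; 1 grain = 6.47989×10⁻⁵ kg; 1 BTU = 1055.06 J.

6391 oz

58.70 kW → 58700 W
799.8 min → 47988 s
E = P × t = 58700 × 47988 = 2.8169×10⁹ J
0.9549 BTU/grain → 1.55477×10⁷ J/kg
m = E / e_s = 2.8169×10⁹ / 1.55477×10⁷ = 181.178 kg
In oz: 181.178 / 0.0283495 = 6390.87 oz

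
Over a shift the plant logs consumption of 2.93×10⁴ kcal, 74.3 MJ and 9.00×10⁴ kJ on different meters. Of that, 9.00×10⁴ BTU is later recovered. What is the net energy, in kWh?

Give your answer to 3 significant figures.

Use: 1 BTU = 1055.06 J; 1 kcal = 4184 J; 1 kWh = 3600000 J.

2.93×10⁴ kcal × 4184 = 1.22591×10⁸ J
74.3 MJ × 1000000 = 7.43×10⁷ J
9.00×10⁴ kJ × 1000 = 9×10⁷ J
9.00×10⁴ BTU × 1055.06 = 9.49554×10⁷ J
Result: 1.22591×10⁸ + 7.43×10⁷ + 9×10⁷ − 9.49554×10⁷ = 1.91936×10⁸ J
In kWh: 1.91936×10⁸ / 3600000 = 53.3156 kWh

53.3 kWh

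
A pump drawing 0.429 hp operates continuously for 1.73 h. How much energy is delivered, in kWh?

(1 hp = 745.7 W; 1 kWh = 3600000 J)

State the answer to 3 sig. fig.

0.553 kWh

0.429 hp × 745.7 → 319.905 W
1.73 h × 3600 → 6228 s
E = P × t = 319.905 W × 6228 s = 1.99237×10⁶ J
1.99237×10⁶ J ÷ (3600000 J/kWh) = 0.553436 kWh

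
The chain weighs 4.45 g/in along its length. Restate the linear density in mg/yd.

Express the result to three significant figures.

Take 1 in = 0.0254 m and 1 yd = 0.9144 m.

1.60×10⁵ mg/yd

4.45 g/in × 0.001 kg/g ÷ 0.0254 m/in = 0.175197 kg/m
0.175197 kg/m ÷ 10⁻⁶ kg/mg × 0.9144 m/yd = 160200 mg/yd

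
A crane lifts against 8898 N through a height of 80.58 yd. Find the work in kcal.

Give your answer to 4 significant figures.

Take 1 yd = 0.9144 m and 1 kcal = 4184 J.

156.7 kcal

80.58 yd × 0.9144 = 73.6824 m
W = F × d = 8898 N × 73.6824 m = 655626 J
655626 J ÷ (4184 J/kcal) = 156.698 kcal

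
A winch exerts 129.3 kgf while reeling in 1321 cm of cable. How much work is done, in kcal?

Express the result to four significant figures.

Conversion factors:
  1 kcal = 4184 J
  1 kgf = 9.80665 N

4.003 kcal

129.3 kgf × 9.80665 = 1268 N
1321 cm × 0.01 = 13.21 m
W = F × d = 1268 N × 13.21 m = 16750.3 J
16750.3 J ÷ (4184 J/kcal) = 4.00342 kcal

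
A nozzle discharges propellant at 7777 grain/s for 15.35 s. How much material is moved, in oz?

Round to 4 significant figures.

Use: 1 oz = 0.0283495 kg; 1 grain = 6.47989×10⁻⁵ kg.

7777 grain/s → 0.503941 kg/s
m = ṁ × t = 0.503941 × 15.35 = 7.73549 kg
In oz: 7.73549 / 0.0283495 = 272.862 oz

272.9 oz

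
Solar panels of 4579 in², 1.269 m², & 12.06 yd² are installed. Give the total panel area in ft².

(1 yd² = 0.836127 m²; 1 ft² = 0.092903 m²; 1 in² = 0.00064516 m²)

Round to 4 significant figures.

154.0 ft²

4579 in² × 0.00064516 = 2.95419 m²
1.269 m² (already m²)
12.06 yd² × 0.836127 = 10.0837 m²
Combined: 2.95419 + 1.269 + 10.0837 = 14.3069 m²
In ft²: 14.3069 / 0.092903 = 153.998 ft²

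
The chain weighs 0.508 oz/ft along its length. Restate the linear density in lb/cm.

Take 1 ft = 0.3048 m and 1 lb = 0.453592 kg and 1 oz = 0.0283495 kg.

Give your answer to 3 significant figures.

0.508 oz/ft × 0.0283495 kg/oz ÷ 0.3048 m/ft = 0.0472492 kg/m
0.0472492 kg/m ÷ 0.453592 kg/lb × 0.01 m/cm = 0.00104167 lb/cm

0.00104 lb/cm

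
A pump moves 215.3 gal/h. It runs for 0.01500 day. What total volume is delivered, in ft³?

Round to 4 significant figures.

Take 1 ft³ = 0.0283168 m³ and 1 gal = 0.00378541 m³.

215.3 gal/h → 2.26389×10⁻⁴ m³/s
0.01500 day → 1296 s
V = Q × t = 2.26389×10⁻⁴ × 1296 = 0.2934 m³
In ft³: 0.2934 / 0.0283168 = 10.3613 ft³

10.36 ft³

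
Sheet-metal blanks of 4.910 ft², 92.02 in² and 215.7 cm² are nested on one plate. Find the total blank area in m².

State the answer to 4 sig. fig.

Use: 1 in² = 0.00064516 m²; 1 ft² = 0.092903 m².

0.5371 m²

4.910 ft² × 0.092903 = 0.456154 m²
92.02 in² × 0.00064516 = 0.0593676 m²
215.7 cm² × 0.0001 = 0.02157 m²
Combined: 0.456154 + 0.0593676 + 0.02157 = 0.537092 m²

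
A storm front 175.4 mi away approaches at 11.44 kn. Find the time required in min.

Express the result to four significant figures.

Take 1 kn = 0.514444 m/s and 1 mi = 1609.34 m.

175.4 mi × 1609.34 → 282278 m
11.44 kn × 0.514444 → 5.88524 m/s
t = d / v = 282278 m / 5.88524 m/s = 47963.7 s
47963.7 s ÷ (60 s/min) = 799.395 min

799.4 min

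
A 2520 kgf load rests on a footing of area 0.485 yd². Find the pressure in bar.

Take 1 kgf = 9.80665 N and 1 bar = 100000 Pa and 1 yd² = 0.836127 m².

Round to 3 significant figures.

2520 kgf × 9.80665 = 24712.8 N
0.485 yd² × 0.836127 = 0.405522 m²
P = F / A = 24712.8 N / 0.405522 m² = 60940.7 Pa
60940.7 Pa ÷ (100000 Pa/bar) = 0.609407 bar

0.609 bar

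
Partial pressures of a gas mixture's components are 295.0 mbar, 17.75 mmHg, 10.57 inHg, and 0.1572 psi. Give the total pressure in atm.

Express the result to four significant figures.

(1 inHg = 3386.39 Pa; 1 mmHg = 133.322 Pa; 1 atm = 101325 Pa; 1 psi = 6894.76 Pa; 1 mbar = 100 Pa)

295.0 mbar × 100 = 29500 Pa
17.75 mmHg × 133.322 = 2366.47 Pa
10.57 inHg × 3386.39 = 35794.1 Pa
0.1572 psi × 6894.76 = 1083.86 Pa
Total: 29500 + 2366.47 + 35794.1 + 1083.86 = 68744.4 Pa
In atm: 68744.4 / 101325 = 0.678454 atm

0.6785 atm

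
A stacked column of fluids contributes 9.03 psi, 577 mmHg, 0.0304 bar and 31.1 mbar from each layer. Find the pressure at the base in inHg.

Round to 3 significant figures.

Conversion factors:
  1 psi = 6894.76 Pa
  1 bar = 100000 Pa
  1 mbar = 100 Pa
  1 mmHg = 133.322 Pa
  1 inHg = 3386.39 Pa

9.03 psi × 6894.76 = 62259.7 Pa
577 mmHg × 133.322 = 76926.8 Pa
0.0304 bar × 100000 = 3040 Pa
31.1 mbar × 100 = 3110 Pa
Combined: 62259.7 + 76926.8 + 3040 + 3110 = 145336 Pa
In inHg: 145336 / 3386.39 = 42.9177 inHg

42.9 inHg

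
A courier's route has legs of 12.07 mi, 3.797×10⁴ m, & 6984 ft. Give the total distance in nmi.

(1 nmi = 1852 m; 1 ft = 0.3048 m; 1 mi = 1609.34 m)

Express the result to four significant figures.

12.07 mi × 1609.34 = 19424.7 m
3.797×10⁴ m (already m)
6984 ft × 0.3048 = 2128.72 m
Sum: 19424.7 + 37970 + 2128.72 = 59523.4 m
In nmi: 59523.4 / 1852 = 32.1401 nmi

32.14 nmi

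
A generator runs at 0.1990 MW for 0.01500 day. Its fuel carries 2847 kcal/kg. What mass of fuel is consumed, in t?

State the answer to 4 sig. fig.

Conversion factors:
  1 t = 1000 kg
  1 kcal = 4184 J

0.1990 MW → 199000 W
0.01500 day → 1296 s
E = P × t = 199000 × 1296 = 2.57904×10⁸ J
2847 kcal/kg → 1.19118×10⁷ J/kg
m = E / e_s = 2.57904×10⁸ / 1.19118×10⁷ = 21.6511 kg
In t: 21.6511 / 1000 = 0.0216511 t

0.02165 t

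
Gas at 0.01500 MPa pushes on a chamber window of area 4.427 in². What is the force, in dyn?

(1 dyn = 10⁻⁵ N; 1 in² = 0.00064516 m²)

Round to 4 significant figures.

4.284×10⁶ dyn

0.01500 MPa × 1000000 → 15000 Pa
4.427 in² × 0.00064516 → 0.00285612 m²
F = P × A = 15000 Pa × 0.00285612 m² = 42.8418 N
42.8418 N ÷ (10⁻⁵ N/dyn) = 4.28418×10⁶ dyn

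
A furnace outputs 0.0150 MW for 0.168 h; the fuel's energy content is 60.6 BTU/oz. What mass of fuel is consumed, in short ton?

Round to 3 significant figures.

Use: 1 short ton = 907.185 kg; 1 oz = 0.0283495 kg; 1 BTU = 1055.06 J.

0.0150 MW → 15000 W
0.168 h → 604.8 s
E = P × t = 15000 × 604.8 = 9.072×10⁶ J
60.6 BTU/oz → 2.2553×10⁶ J/kg
m = E / e_s = 9.072×10⁶ / 2.2553×10⁶ = 4.02252 kg
In short ton: 4.02252 / 907.185 = 0.00443407 short ton

0.00443 short ton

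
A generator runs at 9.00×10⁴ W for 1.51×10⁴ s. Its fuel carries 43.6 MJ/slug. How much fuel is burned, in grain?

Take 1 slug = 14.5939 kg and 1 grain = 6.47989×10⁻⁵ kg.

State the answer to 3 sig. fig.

E = P × t = 90000 × 15100 = 1.359×10⁹ J
43.6 MJ/slug → 2.98755×10⁶ J/kg
m = E / e_s = 1.359×10⁹ / 2.98755×10⁶ = 454.888 kg
In grain: 454.888 / 6.47989×10⁻⁵ = 7.02×10⁶ grain

7.02×10⁶ grain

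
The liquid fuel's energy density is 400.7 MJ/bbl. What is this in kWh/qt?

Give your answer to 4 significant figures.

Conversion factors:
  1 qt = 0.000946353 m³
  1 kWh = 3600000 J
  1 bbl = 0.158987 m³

0.6625 kWh/qt

400.7 MJ/bbl × 1000000 J/MJ ÷ 0.158987 m³/bbl = 2.52033×10⁹ J/m³
2.52033×10⁹ J/m³ ÷ 3600000 J/kWh × 0.000946353 m³/qt = 0.662534 kWh/qt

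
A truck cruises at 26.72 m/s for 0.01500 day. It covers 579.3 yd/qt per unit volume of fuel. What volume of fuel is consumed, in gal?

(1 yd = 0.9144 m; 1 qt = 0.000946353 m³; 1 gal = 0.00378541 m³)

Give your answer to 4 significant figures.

16.34 gal

0.01500 day → 1296 s
d = v × t = 26.72 × 1296 = 34629.1 m
579.3 yd/qt → 559740 m/m³
V = d / (distance per unit fuel) = 34629.1 / 559740 = 0.0618664 m³
In gal: 0.0618664 / 0.00378541 = 16.3434 gal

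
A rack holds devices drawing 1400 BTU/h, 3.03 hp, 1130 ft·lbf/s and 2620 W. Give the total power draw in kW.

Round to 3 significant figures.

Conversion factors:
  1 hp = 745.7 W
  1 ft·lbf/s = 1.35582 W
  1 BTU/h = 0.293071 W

1400 BTU/h × 0.293071 = 410.299 W
3.03 hp × 745.7 = 2259.47 W
1130 ft·lbf/s × 1.35582 = 1532.08 W
2620 W (already W)
Sum: 410.299 + 2259.47 + 1532.08 + 2620 = 6821.85 W
In kW: 6821.85 / 1000 = 6.82185 kW

6.82 kW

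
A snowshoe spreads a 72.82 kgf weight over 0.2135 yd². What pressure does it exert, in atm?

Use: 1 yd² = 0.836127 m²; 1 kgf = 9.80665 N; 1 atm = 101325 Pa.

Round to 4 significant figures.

72.82 kgf × 9.80665 → 714.12 N
0.2135 yd² × 0.836127 → 0.178513 m²
P = F / A = 714.12 N / 0.178513 m² = 4000.38 Pa
4000.38 Pa ÷ (101325 Pa/atm) = 0.0394807 atm

0.03948 atm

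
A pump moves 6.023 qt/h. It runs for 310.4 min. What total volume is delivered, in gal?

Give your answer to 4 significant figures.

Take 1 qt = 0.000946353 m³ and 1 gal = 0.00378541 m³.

7.790 gal

6.023 qt/h → 1.5833×10⁻⁶ m³/s
310.4 min → 18624 s
V = Q × t = 1.5833×10⁻⁶ × 18624 = 0.0294874 m³
In gal: 0.0294874 / 0.00378541 = 7.78975 gal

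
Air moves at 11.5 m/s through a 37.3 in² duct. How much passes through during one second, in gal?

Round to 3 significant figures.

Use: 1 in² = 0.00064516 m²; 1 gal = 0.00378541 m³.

73.1 gal

37.3 in² × 0.00064516 = 0.0240645 m²
V = v × A × t = 11.5 m/s × 0.0240645 m² × 1 s = 0.276742 m³
0.276742 m³ ÷ (0.00378541 m³/gal) = 73.1075 gal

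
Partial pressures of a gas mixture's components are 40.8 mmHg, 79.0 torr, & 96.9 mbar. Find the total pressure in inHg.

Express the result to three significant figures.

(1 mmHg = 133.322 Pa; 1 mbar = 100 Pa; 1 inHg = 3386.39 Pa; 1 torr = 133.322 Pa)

7.58 inHg

40.8 mmHg × 133.322 = 5439.54 Pa
79.0 torr × 133.322 = 10532.4 Pa
96.9 mbar × 100 = 9690 Pa
Combined: 5439.54 + 10532.4 + 9690 = 25661.9 Pa
In inHg: 25661.9 / 3386.39 = 7.57795 inHg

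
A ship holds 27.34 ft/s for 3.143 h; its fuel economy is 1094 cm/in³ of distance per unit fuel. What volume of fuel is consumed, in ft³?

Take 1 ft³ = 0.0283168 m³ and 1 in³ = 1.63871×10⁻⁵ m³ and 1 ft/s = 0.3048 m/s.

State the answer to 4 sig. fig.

27.34 ft/s → 8.33323 m/s
3.143 h → 11314.8 s
d = v × t = 8.33323 × 11314.8 = 94288.8 m
1094 cm/in³ → 667598 m/m³
V = d / (distance per unit fuel) = 94288.8 / 667598 = 0.141236 m³
In ft³: 0.141236 / 0.0283168 = 4.98771 ft³

4.988 ft³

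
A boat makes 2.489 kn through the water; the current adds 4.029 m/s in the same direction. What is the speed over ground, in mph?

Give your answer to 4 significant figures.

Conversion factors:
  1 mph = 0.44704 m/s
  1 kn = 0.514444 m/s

11.88 mph

2.489 kn × 0.514444 = 1.28045 m/s
4.029 m/s (already m/s)
Combined: 1.28045 + 4.029 = 5.30945 m/s
In mph: 5.30945 / 0.44704 = 11.8769 mph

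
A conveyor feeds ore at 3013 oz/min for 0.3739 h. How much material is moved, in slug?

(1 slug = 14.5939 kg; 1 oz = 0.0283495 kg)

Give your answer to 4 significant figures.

3013 oz/min → 1.42362 kg/s
0.3739 h → 1346.04 s
m = ṁ × t = 1.42362 × 1346.04 = 1916.25 kg
In slug: 1916.25 / 14.5939 = 131.305 slug

131.3 slug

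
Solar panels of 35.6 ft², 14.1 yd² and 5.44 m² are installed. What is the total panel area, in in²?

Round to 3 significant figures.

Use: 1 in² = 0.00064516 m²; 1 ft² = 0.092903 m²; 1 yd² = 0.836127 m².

3.18×10⁴ in²

35.6 ft² × 0.092903 → 3.30735 m²
14.1 yd² × 0.836127 → 11.7894 m²
5.44 m² (already m²)
Sum: 3.30735 + 11.7894 + 5.44 = 20.5368 m²
In in²: 20.5368 / 0.00064516 = 31832.1 in²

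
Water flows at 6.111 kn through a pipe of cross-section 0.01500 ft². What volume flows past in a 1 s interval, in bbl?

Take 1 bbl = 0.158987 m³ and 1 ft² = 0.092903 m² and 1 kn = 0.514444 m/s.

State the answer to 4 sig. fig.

0.02756 bbl

6.111 kn × 0.514444 = 3.14377 m/s
0.01500 ft² × 0.092903 = 0.00139354 m²
V = v × A × t = 3.14377 m/s × 0.00139354 m² × 1 s = 0.00438097 m³
0.00438097 m³ ÷ (0.158987 m³/bbl) = 0.0275555 bbl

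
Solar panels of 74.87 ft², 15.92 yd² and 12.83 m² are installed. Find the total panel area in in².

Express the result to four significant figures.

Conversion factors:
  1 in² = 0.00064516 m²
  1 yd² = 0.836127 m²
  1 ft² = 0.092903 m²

74.87 ft² × 0.092903 = 6.95565 m²
15.92 yd² × 0.836127 = 13.3111 m²
12.83 m² (already m²)
Combined: 6.95565 + 13.3111 + 12.83 = 33.0968 m²
In in²: 33.0968 / 0.00064516 = 51300.1 in²

5.130×10⁴ in²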